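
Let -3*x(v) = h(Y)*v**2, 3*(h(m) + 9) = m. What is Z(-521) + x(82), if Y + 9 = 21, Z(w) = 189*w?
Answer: -261787/3 ≈ -87262.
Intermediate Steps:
Y = 12 (Y = -9 + 21 = 12)
h(m) = -9 + m/3
x(v) = 5*v**2/3 (x(v) = -(-9 + (1/3)*12)*v**2/3 = -(-9 + 4)*v**2/3 = -(-5)*v**2/3 = 5*v**2/3)
Z(-521) + x(82) = 189*(-521) + (5/3)*82**2 = -98469 + (5/3)*6724 = -98469 + 33620/3 = -261787/3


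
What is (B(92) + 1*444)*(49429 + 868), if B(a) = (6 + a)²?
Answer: 505384256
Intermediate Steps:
(B(92) + 1*444)*(49429 + 868) = ((6 + 92)² + 1*444)*(49429 + 868) = (98² + 444)*50297 = (9604 + 444)*50297 = 10048*50297 = 505384256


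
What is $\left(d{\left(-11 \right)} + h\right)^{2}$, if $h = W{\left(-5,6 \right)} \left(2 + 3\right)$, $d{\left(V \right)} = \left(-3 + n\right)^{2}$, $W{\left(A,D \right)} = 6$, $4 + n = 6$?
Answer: $961$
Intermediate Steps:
$n = 2$ ($n = -4 + 6 = 2$)
$d{\left(V \right)} = 1$ ($d{\left(V \right)} = \left(-3 + 2\right)^{2} = \left(-1\right)^{2} = 1$)
$h = 30$ ($h = 6 \left(2 + 3\right) = 6 \cdot 5 = 30$)
$\left(d{\left(-11 \right)} + h\right)^{2} = \left(1 + 30\right)^{2} = 31^{2} = 961$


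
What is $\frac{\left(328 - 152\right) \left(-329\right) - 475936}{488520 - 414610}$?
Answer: $- \frac{53384}{7391} \approx -7.2228$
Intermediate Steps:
$\frac{\left(328 - 152\right) \left(-329\right) - 475936}{488520 - 414610} = \frac{176 \left(-329\right) - 475936}{73910} = \left(-57904 - 475936\right) \frac{1}{73910} = \left(-533840\right) \frac{1}{73910} = - \frac{53384}{7391}$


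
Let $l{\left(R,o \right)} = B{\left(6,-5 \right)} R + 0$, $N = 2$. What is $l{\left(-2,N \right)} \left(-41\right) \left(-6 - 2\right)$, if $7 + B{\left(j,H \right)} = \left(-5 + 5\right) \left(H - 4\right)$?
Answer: $4592$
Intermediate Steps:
$B{\left(j,H \right)} = -7$ ($B{\left(j,H \right)} = -7 + \left(-5 + 5\right) \left(H - 4\right) = -7 + 0 \left(-4 + H\right) = -7 + 0 = -7$)
$l{\left(R,o \right)} = - 7 R$ ($l{\left(R,o \right)} = - 7 R + 0 = - 7 R$)
$l{\left(-2,N \right)} \left(-41\right) \left(-6 - 2\right) = \left(-7\right) \left(-2\right) \left(-41\right) \left(-6 - 2\right) = 14 \left(-41\right) \left(-8\right) = \left(-574\right) \left(-8\right) = 4592$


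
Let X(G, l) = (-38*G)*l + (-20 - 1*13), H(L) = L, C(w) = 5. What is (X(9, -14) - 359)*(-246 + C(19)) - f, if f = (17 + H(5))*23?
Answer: -1059942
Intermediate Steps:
X(G, l) = -33 - 38*G*l (X(G, l) = -38*G*l + (-20 - 13) = -38*G*l - 33 = -33 - 38*G*l)
f = 506 (f = (17 + 5)*23 = 22*23 = 506)
(X(9, -14) - 359)*(-246 + C(19)) - f = ((-33 - 38*9*(-14)) - 359)*(-246 + 5) - 1*506 = ((-33 + 4788) - 359)*(-241) - 506 = (4755 - 359)*(-241) - 506 = 4396*(-241) - 506 = -1059436 - 506 = -1059942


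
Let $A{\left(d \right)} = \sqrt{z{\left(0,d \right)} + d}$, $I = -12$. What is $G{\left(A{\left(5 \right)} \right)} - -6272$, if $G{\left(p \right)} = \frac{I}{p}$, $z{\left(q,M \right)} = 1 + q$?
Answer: $6272 - 2 \sqrt{6} \approx 6267.1$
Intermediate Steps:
$A{\left(d \right)} = \sqrt{1 + d}$ ($A{\left(d \right)} = \sqrt{\left(1 + 0\right) + d} = \sqrt{1 + d}$)
$G{\left(p \right)} = - \frac{12}{p}$
$G{\left(A{\left(5 \right)} \right)} - -6272 = - \frac{12}{\sqrt{1 + 5}} - -6272 = - \frac{12}{\sqrt{6}} + 6272 = - 12 \frac{\sqrt{6}}{6} + 6272 = - 2 \sqrt{6} + 6272 = 6272 - 2 \sqrt{6}$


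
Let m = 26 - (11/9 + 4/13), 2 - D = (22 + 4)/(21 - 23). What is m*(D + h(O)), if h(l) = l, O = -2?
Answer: 2863/9 ≈ 318.11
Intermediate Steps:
D = 15 (D = 2 - (22 + 4)/(21 - 23) = 2 - 26/(-2) = 2 - 26*(-1)/2 = 2 - 1*(-13) = 2 + 13 = 15)
m = 2863/117 (m = 26 - (11*(⅑) + 4*(1/13)) = 26 - (11/9 + 4/13) = 26 - 1*179/117 = 26 - 179/117 = 2863/117 ≈ 24.470)
m*(D + h(O)) = 2863*(15 - 2)/117 = (2863/117)*13 = 2863/9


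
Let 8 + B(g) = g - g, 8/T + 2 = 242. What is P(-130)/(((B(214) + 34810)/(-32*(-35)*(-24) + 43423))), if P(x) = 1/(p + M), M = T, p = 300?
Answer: 248145/156626401 ≈ 0.0015843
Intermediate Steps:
T = 1/30 (T = 8/(-2 + 242) = 8/240 = 8*(1/240) = 1/30 ≈ 0.033333)
M = 1/30 ≈ 0.033333
P(x) = 30/9001 (P(x) = 1/(300 + 1/30) = 1/(9001/30) = 30/9001)
B(g) = -8 (B(g) = -8 + (g - g) = -8 + 0 = -8)
P(-130)/(((B(214) + 34810)/(-32*(-35)*(-24) + 43423))) = 30/(9001*(((-8 + 34810)/(-32*(-35)*(-24) + 43423)))) = 30/(9001*((34802/(1120*(-24) + 43423)))) = 30/(9001*((34802/(-26880 + 43423)))) = 30/(9001*((34802/16543))) = 30/(9001*((34802*(1/16543)))) = 30/(9001*(34802/16543)) = (30/9001)*(16543/34802) = 248145/156626401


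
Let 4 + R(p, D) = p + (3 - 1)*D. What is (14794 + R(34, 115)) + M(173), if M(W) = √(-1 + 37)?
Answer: 15060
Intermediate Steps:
M(W) = 6 (M(W) = √36 = 6)
R(p, D) = -4 + p + 2*D (R(p, D) = -4 + (p + (3 - 1)*D) = -4 + (p + 2*D) = -4 + p + 2*D)
(14794 + R(34, 115)) + M(173) = (14794 + (-4 + 34 + 2*115)) + 6 = (14794 + (-4 + 34 + 230)) + 6 = (14794 + 260) + 6 = 15054 + 6 = 15060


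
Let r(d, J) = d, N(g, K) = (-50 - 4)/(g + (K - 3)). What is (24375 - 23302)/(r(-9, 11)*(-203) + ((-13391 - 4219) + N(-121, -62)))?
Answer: -33263/489264 ≈ -0.067986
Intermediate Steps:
N(g, K) = -54/(-3 + K + g) (N(g, K) = -54/(g + (-3 + K)) = -54/(-3 + K + g))
(24375 - 23302)/(r(-9, 11)*(-203) + ((-13391 - 4219) + N(-121, -62))) = (24375 - 23302)/(-9*(-203) + ((-13391 - 4219) - 54/(-3 - 62 - 121))) = 1073/(1827 + (-17610 - 54/(-186))) = 1073/(1827 + (-17610 - 54*(-1/186))) = 1073/(1827 + (-17610 + 9/31)) = 1073/(1827 - 545901/31) = 1073/(-489264/31) = 1073*(-31/489264) = -33263/489264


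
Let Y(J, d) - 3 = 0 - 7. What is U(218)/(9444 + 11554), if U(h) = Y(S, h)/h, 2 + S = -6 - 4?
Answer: -1/1144391 ≈ -8.7383e-7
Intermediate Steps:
S = -12 (S = -2 + (-6 - 4) = -2 - 10 = -12)
Y(J, d) = -4 (Y(J, d) = 3 + (0 - 7) = 3 - 7 = -4)
U(h) = -4/h
U(218)/(9444 + 11554) = (-4/218)/(9444 + 11554) = -4*1/218/20998 = -2/109*1/20998 = -1/1144391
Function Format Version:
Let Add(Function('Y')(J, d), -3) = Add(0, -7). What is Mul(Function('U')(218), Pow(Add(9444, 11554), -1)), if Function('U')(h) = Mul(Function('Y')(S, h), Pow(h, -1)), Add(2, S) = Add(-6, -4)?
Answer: Rational(-1, 1144391) ≈ -8.7383e-7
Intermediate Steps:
S = -12 (S = Add(-2, Add(-6, -4)) = Add(-2, -10) = -12)
Function('Y')(J, d) = -4 (Function('Y')(J, d) = Add(3, Add(0, -7)) = Add(3, -7) = -4)
Function('U')(h) = Mul(-4, Pow(h, -1))
Mul(Function('U')(218), Pow(Add(9444, 11554), -1)) = Mul(Mul(-4, Pow(218, -1)), Pow(Add(9444, 11554), -1)) = Mul(Mul(-4, Rational(1, 218)), Pow(20998, -1)) = Mul(Rational(-2, 109), Rational(1, 20998)) = Rational(-1, 1144391)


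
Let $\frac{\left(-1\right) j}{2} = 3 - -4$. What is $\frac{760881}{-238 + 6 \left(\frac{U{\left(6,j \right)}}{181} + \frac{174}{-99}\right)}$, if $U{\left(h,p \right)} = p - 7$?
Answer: $- \frac{1514914071}{496240} \approx -3052.8$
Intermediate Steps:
$j = -14$ ($j = - 2 \left(3 - -4\right) = - 2 \left(3 + 4\right) = \left(-2\right) 7 = -14$)
$U{\left(h,p \right)} = -7 + p$
$\frac{760881}{-238 + 6 \left(\frac{U{\left(6,j \right)}}{181} + \frac{174}{-99}\right)} = \frac{760881}{-238 + 6 \left(\frac{-7 - 14}{181} + \frac{174}{-99}\right)} = \frac{760881}{-238 + 6 \left(\left(-21\right) \frac{1}{181} + 174 \left(- \frac{1}{99}\right)\right)} = \frac{760881}{-238 + 6 \left(- \frac{21}{181} - \frac{58}{33}\right)} = \frac{760881}{-238 + 6 \left(- \frac{11191}{5973}\right)} = \frac{760881}{-238 - \frac{22382}{1991}} = \frac{760881}{- \frac{496240}{1991}} = 760881 \left(- \frac{1991}{496240}\right) = - \frac{1514914071}{496240}$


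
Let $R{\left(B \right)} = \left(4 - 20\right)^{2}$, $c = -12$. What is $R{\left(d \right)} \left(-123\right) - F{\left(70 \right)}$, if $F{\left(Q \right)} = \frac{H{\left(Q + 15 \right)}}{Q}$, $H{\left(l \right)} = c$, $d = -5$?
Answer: $- \frac{1102074}{35} \approx -31488.0$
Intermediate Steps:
$H{\left(l \right)} = -12$
$F{\left(Q \right)} = - \frac{12}{Q}$
$R{\left(B \right)} = 256$ ($R{\left(B \right)} = \left(4 - 20\right)^{2} = \left(-16\right)^{2} = 256$)
$R{\left(d \right)} \left(-123\right) - F{\left(70 \right)} = 256 \left(-123\right) - - \frac{12}{70} = -31488 - \left(-12\right) \frac{1}{70} = -31488 - - \frac{6}{35} = -31488 + \frac{6}{35} = - \frac{1102074}{35}$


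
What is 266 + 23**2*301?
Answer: 159495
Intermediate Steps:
266 + 23**2*301 = 266 + 529*301 = 266 + 159229 = 159495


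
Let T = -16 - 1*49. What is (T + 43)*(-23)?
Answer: 506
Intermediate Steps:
T = -65 (T = -16 - 49 = -65)
(T + 43)*(-23) = (-65 + 43)*(-23) = -22*(-23) = 506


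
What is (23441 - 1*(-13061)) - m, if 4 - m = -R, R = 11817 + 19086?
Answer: 5595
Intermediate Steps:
R = 30903
m = 30907 (m = 4 - (-1)*30903 = 4 - 1*(-30903) = 4 + 30903 = 30907)
(23441 - 1*(-13061)) - m = (23441 - 1*(-13061)) - 1*30907 = (23441 + 13061) - 30907 = 36502 - 30907 = 5595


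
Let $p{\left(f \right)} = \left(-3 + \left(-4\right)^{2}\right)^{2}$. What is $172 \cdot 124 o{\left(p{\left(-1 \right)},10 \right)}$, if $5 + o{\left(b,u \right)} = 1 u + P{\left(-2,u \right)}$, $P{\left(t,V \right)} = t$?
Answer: $63984$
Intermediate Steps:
$p{\left(f \right)} = 169$ ($p{\left(f \right)} = \left(-3 + 16\right)^{2} = 13^{2} = 169$)
$o{\left(b,u \right)} = -7 + u$ ($o{\left(b,u \right)} = -5 + \left(1 u - 2\right) = -5 + \left(u - 2\right) = -5 + \left(-2 + u\right) = -7 + u$)
$172 \cdot 124 o{\left(p{\left(-1 \right)},10 \right)} = 172 \cdot 124 \left(-7 + 10\right) = 21328 \cdot 3 = 63984$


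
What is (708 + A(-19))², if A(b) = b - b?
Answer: 501264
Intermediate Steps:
A(b) = 0
(708 + A(-19))² = (708 + 0)² = 708² = 501264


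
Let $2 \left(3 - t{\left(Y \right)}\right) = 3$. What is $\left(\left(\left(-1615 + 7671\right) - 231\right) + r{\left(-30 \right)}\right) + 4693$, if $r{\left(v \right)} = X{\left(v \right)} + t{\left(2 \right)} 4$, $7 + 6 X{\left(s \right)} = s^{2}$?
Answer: $\frac{64037}{6} \approx 10673.0$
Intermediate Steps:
$t{\left(Y \right)} = \frac{3}{2}$ ($t{\left(Y \right)} = 3 - \frac{3}{2} = \frac{3}{2}$)
$X{\left(s \right)} = - \frac{7}{6} + \frac{s^{2}}{6}$
$r{\left(v \right)} = \frac{29}{6} + \frac{v^{2}}{6}$ ($r{\left(v \right)} = \left(- \frac{7}{6} + \frac{v^{2}}{6}\right) + \frac{3}{2} \cdot 4 = \left(- \frac{7}{6} + \frac{v^{2}}{6}\right) + 6 = \frac{29}{6} + \frac{v^{2}}{6}$)
$\left(\left(\left(-1615 + 7671\right) - 231\right) + r{\left(-30 \right)}\right) + 4693 = \left(\left(\left(-1615 + 7671\right) - 231\right) + \left(\frac{29}{6} + \frac{\left(-30\right)^{2}}{6}\right)\right) + 4693 = \left(\left(6056 - 231\right) + \left(\frac{29}{6} + \frac{1}{6} \cdot 900\right)\right) + 4693 = \left(5825 + \left(\frac{29}{6} + 150\right)\right) + 4693 = \left(5825 + \frac{929}{6}\right) + 4693 = \frac{35879}{6} + 4693 = \frac{64037}{6}$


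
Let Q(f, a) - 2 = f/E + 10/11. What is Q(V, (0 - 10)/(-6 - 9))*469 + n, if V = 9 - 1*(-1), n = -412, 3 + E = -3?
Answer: 5633/33 ≈ 170.70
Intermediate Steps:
E = -6 (E = -3 - 3 = -6)
V = 10 (V = 9 + 1 = 10)
Q(f, a) = 32/11 - f/6 (Q(f, a) = 2 + (f/(-6) + 10/11) = 2 + (f*(-⅙) + 10*(1/11)) = 2 + (-f/6 + 10/11) = 2 + (10/11 - f/6) = 32/11 - f/6)
Q(V, (0 - 10)/(-6 - 9))*469 + n = (32/11 - ⅙*10)*469 - 412 = (32/11 - 5/3)*469 - 412 = (41/33)*469 - 412 = 19229/33 - 412 = 5633/33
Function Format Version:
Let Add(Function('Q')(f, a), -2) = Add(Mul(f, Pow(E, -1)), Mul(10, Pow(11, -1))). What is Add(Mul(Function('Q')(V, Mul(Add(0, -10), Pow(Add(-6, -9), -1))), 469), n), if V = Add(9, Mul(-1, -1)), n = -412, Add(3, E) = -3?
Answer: Rational(5633, 33) ≈ 170.70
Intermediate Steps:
E = -6 (E = Add(-3, -3) = -6)
V = 10 (V = Add(9, 1) = 10)
Function('Q')(f, a) = Add(Rational(32, 11), Mul(Rational(-1, 6), f)) (Function('Q')(f, a) = Add(2, Add(Mul(f, Pow(-6, -1)), Mul(10, Pow(11, -1)))) = Add(2, Add(Mul(f, Rational(-1, 6)), Mul(10, Rational(1, 11)))) = Add(2, Add(Mul(Rational(-1, 6), f), Rational(10, 11))) = Add(2, Add(Rational(10, 11), Mul(Rational(-1, 6), f))) = Add(Rational(32, 11), Mul(Rational(-1, 6), f)))
Add(Mul(Function('Q')(V, Mul(Add(0, -10), Pow(Add(-6, -9), -1))), 469), n) = Add(Mul(Add(Rational(32, 11), Mul(Rational(-1, 6), 10)), 469), -412) = Add(Mul(Add(Rational(32, 11), Rational(-5, 3)), 469), -412) = Add(Mul(Rational(41, 33), 469), -412) = Add(Rational(19229, 33), -412) = Rational(5633, 33)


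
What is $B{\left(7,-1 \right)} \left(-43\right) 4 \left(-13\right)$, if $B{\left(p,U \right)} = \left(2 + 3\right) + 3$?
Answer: $17888$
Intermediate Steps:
$B{\left(p,U \right)} = 8$ ($B{\left(p,U \right)} = 5 + 3 = 8$)
$B{\left(7,-1 \right)} \left(-43\right) 4 \left(-13\right) = 8 \left(-43\right) 4 \left(-13\right) = \left(-344\right) \left(-52\right) = 17888$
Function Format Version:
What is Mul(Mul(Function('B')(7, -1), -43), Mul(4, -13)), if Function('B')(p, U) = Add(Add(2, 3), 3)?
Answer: 17888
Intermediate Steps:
Function('B')(p, U) = 8 (Function('B')(p, U) = Add(5, 3) = 8)
Mul(Mul(Function('B')(7, -1), -43), Mul(4, -13)) = Mul(Mul(8, -43), Mul(4, -13)) = Mul(-344, -52) = 17888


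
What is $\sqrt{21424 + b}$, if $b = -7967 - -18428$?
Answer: $\sqrt{31885} \approx 178.56$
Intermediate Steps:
$b = 10461$ ($b = -7967 + 18428 = 10461$)
$\sqrt{21424 + b} = \sqrt{21424 + 10461} = \sqrt{31885}$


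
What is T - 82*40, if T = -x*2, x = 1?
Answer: -3282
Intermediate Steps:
T = -2 (T = -1*1*2 = -1*2 = -2)
T - 82*40 = -2 - 82*40 = -2 - 3280 = -3282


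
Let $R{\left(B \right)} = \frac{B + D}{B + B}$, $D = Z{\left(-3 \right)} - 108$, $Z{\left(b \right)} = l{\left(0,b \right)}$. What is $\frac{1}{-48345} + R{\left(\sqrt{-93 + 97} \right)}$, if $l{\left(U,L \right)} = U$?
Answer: $- \frac{2562287}{96690} \approx -26.5$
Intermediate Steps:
$Z{\left(b \right)} = 0$
$D = -108$ ($D = 0 - 108 = -108$)
$R{\left(B \right)} = \frac{-108 + B}{2 B}$ ($R{\left(B \right)} = \frac{B - 108}{B + B} = \frac{-108 + B}{2 B}$)
$\frac{1}{-48345} + R{\left(\sqrt{-93 + 97} \right)} = \frac{1}{-48345} + \frac{-108 + \sqrt{-93 + 97}}{2 \sqrt{-93 + 97}} = - \frac{1}{48345} + \frac{-108 + \sqrt{4}}{2 \sqrt{4}} = - \frac{1}{48345} + \frac{-108 + 2}{2 \cdot 2} = - \frac{1}{48345} + \frac{1}{2} \cdot \frac{1}{2} \left(-106\right) = - \frac{1}{48345} - \frac{53}{2} = - \frac{2562287}{96690}$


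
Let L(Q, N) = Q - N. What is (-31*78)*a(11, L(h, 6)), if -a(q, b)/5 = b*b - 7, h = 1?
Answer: 217620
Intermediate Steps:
a(q, b) = 35 - 5*b² (a(q, b) = -5*(b*b - 7) = -5*(b² - 7) = -5*(-7 + b²) = 35 - 5*b²)
(-31*78)*a(11, L(h, 6)) = (-31*78)*(35 - 5*(1 - 1*6)²) = -2418*(35 - 5*(1 - 6)²) = -2418*(35 - 5*(-5)²) = -2418*(35 - 5*25) = -2418*(35 - 125) = -2418*(-90) = 217620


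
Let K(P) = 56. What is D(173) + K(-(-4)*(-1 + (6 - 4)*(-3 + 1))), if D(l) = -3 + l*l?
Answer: 29982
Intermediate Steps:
D(l) = -3 + l²
D(173) + K(-(-4)*(-1 + (6 - 4)*(-3 + 1))) = (-3 + 173²) + 56 = (-3 + 29929) + 56 = 29926 + 56 = 29982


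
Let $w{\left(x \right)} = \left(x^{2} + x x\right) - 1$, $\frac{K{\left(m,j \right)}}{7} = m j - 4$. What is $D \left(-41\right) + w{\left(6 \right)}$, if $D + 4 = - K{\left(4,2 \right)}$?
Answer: $1383$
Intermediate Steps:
$K{\left(m,j \right)} = -28 + 7 j m$ ($K{\left(m,j \right)} = 7 \left(m j - 4\right) = 7 \left(j m - 4\right) = 7 \left(-4 + j m\right) = -28 + 7 j m$)
$D = -32$ ($D = -4 - \left(-28 + 7 \cdot 2 \cdot 4\right) = -4 - \left(-28 + 56\right) = -4 - 28 = -32$)
$w{\left(x \right)} = -1 + 2 x^{2}$ ($w{\left(x \right)} = \left(x^{2} + x^{2}\right) - 1 = 2 x^{2} - 1 = -1 + 2 x^{2}$)
$D \left(-41\right) + w{\left(6 \right)} = \left(-32\right) \left(-41\right) - \left(1 - 2 \cdot 6^{2}\right) = 1312 + \left(-1 + 2 \cdot 36\right) = 1312 + \left(-1 + 72\right) = 1312 + 71 = 1383$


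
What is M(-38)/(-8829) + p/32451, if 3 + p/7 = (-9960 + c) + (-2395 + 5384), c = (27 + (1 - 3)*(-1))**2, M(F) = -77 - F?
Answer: -41974690/31834431 ≈ -1.3185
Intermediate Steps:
c = 841 (c = (27 - 2*(-1))**2 = (27 + 2)**2 = 29**2 = 841)
p = -42931 (p = -21 + 7*((-9960 + 841) + (-2395 + 5384)) = -21 + 7*(-9119 + 2989) = -21 + 7*(-6130) = -21 - 42910 = -42931)
M(-38)/(-8829) + p/32451 = (-77 - 1*(-38))/(-8829) - 42931/32451 = (-77 + 38)*(-1/8829) - 42931*1/32451 = -39*(-1/8829) - 42931/32451 = 13/2943 - 42931/32451 = -41974690/31834431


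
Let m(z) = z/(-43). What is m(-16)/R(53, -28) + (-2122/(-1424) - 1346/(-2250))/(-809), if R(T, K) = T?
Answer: 6555830521/1476812511000 ≈ 0.0044392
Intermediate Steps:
m(z) = -z/43 (m(z) = z*(-1/43) = -z/43)
m(-16)/R(53, -28) + (-2122/(-1424) - 1346/(-2250))/(-809) = -1/43*(-16)/53 + (-2122/(-1424) - 1346/(-2250))/(-809) = (16/43)*(1/53) + (-2122*(-1/1424) - 1346*(-1/2250))*(-1/809) = 16/2279 + (1061/712 + 673/1125)*(-1/809) = 16/2279 + (1672801/801000)*(-1/809) = 16/2279 - 1672801/648009000 = 6555830521/1476812511000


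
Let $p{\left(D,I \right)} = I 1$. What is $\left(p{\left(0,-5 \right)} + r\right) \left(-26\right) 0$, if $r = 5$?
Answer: $0$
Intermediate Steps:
$p{\left(D,I \right)} = I$
$\left(p{\left(0,-5 \right)} + r\right) \left(-26\right) 0 = \left(-5 + 5\right) \left(-26\right) 0 = 0 \left(-26\right) 0 = 0 \cdot 0 = 0$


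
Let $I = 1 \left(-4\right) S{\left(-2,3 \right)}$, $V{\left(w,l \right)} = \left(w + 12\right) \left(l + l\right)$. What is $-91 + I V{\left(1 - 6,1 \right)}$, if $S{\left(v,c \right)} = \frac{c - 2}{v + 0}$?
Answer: $-63$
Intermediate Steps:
$S{\left(v,c \right)} = \frac{-2 + c}{v}$
$V{\left(w,l \right)} = 2 l \left(12 + w\right)$ ($V{\left(w,l \right)} = \left(12 + w\right) 2 l = 2 l \left(12 + w\right)$)
$I = 2$ ($I = 1 \left(-4\right) \frac{-2 + 3}{-2} = - 4 \left(\left(- \frac{1}{2}\right) 1\right) = \left(-4\right) \left(- \frac{1}{2}\right) = 2$)
$-91 + I V{\left(1 - 6,1 \right)} = -91 + 2 \cdot 2 \cdot 1 \left(12 + \left(1 - 6\right)\right) = -91 + 2 \cdot 2 \cdot 1 \left(12 - 5\right) = -91 + 2 \cdot 2 \cdot 1 \cdot 7 = -91 + 2 \cdot 14 = -91 + 28 = -63$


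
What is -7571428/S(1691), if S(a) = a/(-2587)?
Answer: 19587284236/1691 ≈ 1.1583e+7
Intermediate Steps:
S(a) = -a/2587 (S(a) = a*(-1/2587) = -a/2587)
-7571428/S(1691) = -7571428/((-1/2587*1691)) = -7571428/(-1691/2587) = -7571428*(-2587/1691) = 19587284236/1691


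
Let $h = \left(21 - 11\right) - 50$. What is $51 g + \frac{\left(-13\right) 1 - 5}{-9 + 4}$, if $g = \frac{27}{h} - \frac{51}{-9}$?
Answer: $\frac{10327}{40} \approx 258.17$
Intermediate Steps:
$h = -40$ ($h = 10 - 50 = -40$)
$g = \frac{599}{120}$ ($g = \frac{27}{-40} - \frac{51}{-9} = 27 \left(- \frac{1}{40}\right) - - \frac{17}{3} = - \frac{27}{40} + \frac{17}{3} = \frac{599}{120} \approx 4.9917$)
$51 g + \frac{\left(-13\right) 1 - 5}{-9 + 4} = 51 \cdot \frac{599}{120} + \frac{\left(-13\right) 1 - 5}{-9 + 4} = \frac{10183}{40} + \frac{-13 - 5}{-5} = \frac{10183}{40} - - \frac{18}{5} = \frac{10183}{40} + \frac{18}{5} = \frac{10327}{40}$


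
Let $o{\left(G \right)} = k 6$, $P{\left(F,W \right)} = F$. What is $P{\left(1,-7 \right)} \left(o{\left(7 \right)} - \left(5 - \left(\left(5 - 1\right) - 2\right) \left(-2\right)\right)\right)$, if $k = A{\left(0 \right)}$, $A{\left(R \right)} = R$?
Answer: $-9$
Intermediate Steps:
$k = 0$
$o{\left(G \right)} = 0$ ($o{\left(G \right)} = 0 \cdot 6 = 0$)
$P{\left(1,-7 \right)} \left(o{\left(7 \right)} - \left(5 - \left(\left(5 - 1\right) - 2\right) \left(-2\right)\right)\right) = 1 \left(0 - \left(5 - \left(\left(5 - 1\right) - 2\right) \left(-2\right)\right)\right) = 1 \left(0 - \left(5 - \left(4 - 2\right) \left(-2\right)\right)\right) = 1 \left(0 + \left(2 \left(-2\right) - 5\right)\right) = 1 \left(0 - 9\right) = 1 \left(-9\right) = -9$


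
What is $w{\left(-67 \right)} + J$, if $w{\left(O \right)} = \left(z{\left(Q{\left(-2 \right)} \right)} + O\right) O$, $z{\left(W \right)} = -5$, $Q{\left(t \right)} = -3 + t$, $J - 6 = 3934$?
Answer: $8764$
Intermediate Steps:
$J = 3940$ ($J = 6 + 3934 = 3940$)
$w{\left(O \right)} = O \left(-5 + O\right)$ ($w{\left(O \right)} = \left(-5 + O\right) O = O \left(-5 + O\right)$)
$w{\left(-67 \right)} + J = - 67 \left(-5 - 67\right) + 3940 = \left(-67\right) \left(-72\right) + 3940 = 4824 + 3940 = 8764$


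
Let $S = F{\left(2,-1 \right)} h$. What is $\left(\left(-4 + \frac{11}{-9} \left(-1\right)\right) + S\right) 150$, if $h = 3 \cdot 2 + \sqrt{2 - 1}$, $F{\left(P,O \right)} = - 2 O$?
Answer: $\frac{5050}{3} \approx 1683.3$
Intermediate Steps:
$h = 7$ ($h = 6 + \sqrt{1} = 6 + 1 = 7$)
$S = 14$ ($S = \left(-2\right) \left(-1\right) 7 = 2 \cdot 7 = 14$)
$\left(\left(-4 + \frac{11}{-9} \left(-1\right)\right) + S\right) 150 = \left(\left(-4 + \frac{11}{-9} \left(-1\right)\right) + 14\right) 150 = \left(\left(-4 + 11 \left(- \frac{1}{9}\right) \left(-1\right)\right) + 14\right) 150 = \left(\left(-4 - - \frac{11}{9}\right) + 14\right) 150 = \left(\left(-4 + \frac{11}{9}\right) + 14\right) 150 = \left(- \frac{25}{9} + 14\right) 150 = \frac{101}{9} \cdot 150 = \frac{5050}{3}$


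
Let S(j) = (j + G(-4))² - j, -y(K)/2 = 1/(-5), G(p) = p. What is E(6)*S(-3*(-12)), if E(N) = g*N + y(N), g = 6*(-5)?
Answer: -887224/5 ≈ -1.7744e+5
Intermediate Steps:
g = -30
y(K) = ⅖ (y(K) = -2/(-5) = -2*(-⅕) = ⅖)
S(j) = (-4 + j)² - j (S(j) = (j - 4)² - j = (-4 + j)² - j)
E(N) = ⅖ - 30*N (E(N) = -30*N + ⅖ = ⅖ - 30*N)
E(6)*S(-3*(-12)) = (⅖ - 30*6)*((-4 - 3*(-12))² - (-3)*(-12)) = (⅖ - 180)*((-4 + 36)² - 1*36) = -898*(32² - 36)/5 = -898*(1024 - 36)/5 = -898/5*988 = -887224/5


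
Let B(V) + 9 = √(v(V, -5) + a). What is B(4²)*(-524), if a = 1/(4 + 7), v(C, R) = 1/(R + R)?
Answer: 4716 - 262*I*√110/55 ≈ 4716.0 - 49.961*I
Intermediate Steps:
v(C, R) = 1/(2*R)
a = 1/11 ≈ 0.090909
B(V) = -9 + I*√110/110 (B(V) = -9 + √((½)/(-5) + 1/11) = -9 + √((½)*(-⅕) + 1/11) = -9 + √(-⅒ + 1/11) = -9 + √(-1/110) = -9 + I*√110/110)
B(4²)*(-524) = (-9 + I*√110/110)*(-524) = 4716 - 262*I*√110/55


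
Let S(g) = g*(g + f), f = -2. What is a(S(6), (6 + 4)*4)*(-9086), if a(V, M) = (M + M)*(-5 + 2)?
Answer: 2180640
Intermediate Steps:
S(g) = g*(-2 + g) (S(g) = g*(g - 2) = g*(-2 + g))
a(V, M) = -6*M (a(V, M) = (2*M)*(-3) = -6*M)
a(S(6), (6 + 4)*4)*(-9086) = -6*(6 + 4)*4*(-9086) = -60*4*(-9086) = -6*40*(-9086) = -240*(-9086) = 2180640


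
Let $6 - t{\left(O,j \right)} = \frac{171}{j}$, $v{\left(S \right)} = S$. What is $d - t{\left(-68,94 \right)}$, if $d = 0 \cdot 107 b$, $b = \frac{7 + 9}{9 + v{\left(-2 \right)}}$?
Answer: $- \frac{393}{94} \approx -4.1808$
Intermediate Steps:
$t{\left(O,j \right)} = 6 - \frac{171}{j}$
$b = \frac{16}{7}$ ($b = \frac{7 + 9}{9 - 2} = \frac{16}{7} \approx 2.2857$)
$d = 0$ ($d = 0 \cdot 107 \cdot \frac{16}{7} = 0 \cdot \frac{16}{7} = 0$)
$d - t{\left(-68,94 \right)} = 0 - \left(6 - \frac{171}{94}\right) = 0 - \frac{393}{94} = - \frac{393}{94}$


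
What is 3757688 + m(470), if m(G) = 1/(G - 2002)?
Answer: 5756778015/1532 ≈ 3.7577e+6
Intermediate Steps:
m(G) = 1/(-2002 + G)
3757688 + m(470) = 3757688 + 1/(-2002 + 470) = 3757688 + 1/(-1532) = 3757688 - 1/1532 = 5756778015/1532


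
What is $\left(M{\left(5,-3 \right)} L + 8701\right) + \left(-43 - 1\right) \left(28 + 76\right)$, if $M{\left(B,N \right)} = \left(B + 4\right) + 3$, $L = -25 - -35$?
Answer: $4245$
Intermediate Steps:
$L = 10$ ($L = -25 + 35 = 10$)
$M{\left(B,N \right)} = 7 + B$ ($M{\left(B,N \right)} = \left(4 + B\right) + 3 = 7 + B$)
$\left(M{\left(5,-3 \right)} L + 8701\right) + \left(-43 - 1\right) \left(28 + 76\right) = \left(\left(7 + 5\right) 10 + 8701\right) + \left(-43 - 1\right) \left(28 + 76\right) = \left(12 \cdot 10 + 8701\right) - 4576 = \left(120 + 8701\right) - 4576 = 8821 - 4576 = 4245$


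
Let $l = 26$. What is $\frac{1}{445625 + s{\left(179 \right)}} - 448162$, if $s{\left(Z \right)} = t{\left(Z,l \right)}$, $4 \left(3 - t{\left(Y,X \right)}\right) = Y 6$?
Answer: $- \frac{399186408476}{890719} \approx -4.4816 \cdot 10^{5}$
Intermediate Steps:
$t{\left(Y,X \right)} = 3 - \frac{3 Y}{2}$ ($t{\left(Y,X \right)} = 3 - \frac{Y 6}{4} = 3 - \frac{6 Y}{4} = 3 - \frac{3 Y}{2}$)
$s{\left(Z \right)} = 3 - \frac{3 Z}{2}$
$\frac{1}{445625 + s{\left(179 \right)}} - 448162 = \frac{1}{445625 + \left(3 - \frac{537}{2}\right)} - 448162 = \frac{1}{445625 - \frac{531}{2}} - 448162 = \frac{1}{\frac{890719}{2}} - 448162 = \frac{2}{890719} - 448162 = - \frac{399186408476}{890719}$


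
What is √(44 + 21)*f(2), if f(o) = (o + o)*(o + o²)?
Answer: 24*√65 ≈ 193.49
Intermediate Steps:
f(o) = 2*o*(o + o²) (f(o) = (2*o)*(o + o²) = 2*o*(o + o²))
√(44 + 21)*f(2) = √(44 + 21)*(2*2²*(1 + 2)) = √65*(2*4*3) = √65*24 = 24*√65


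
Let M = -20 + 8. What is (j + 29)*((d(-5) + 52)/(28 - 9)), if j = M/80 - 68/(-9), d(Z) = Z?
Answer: 307991/3420 ≈ 90.056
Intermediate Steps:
M = -12
j = 1333/180 (j = -12/80 - 68/(-9) = -12*1/80 - 68*(-⅑) = -3/20 + 68/9 = 1333/180 ≈ 7.4056)
(j + 29)*((d(-5) + 52)/(28 - 9)) = (1333/180 + 29)*((-5 + 52)/(28 - 9)) = 6553*(47/19)/180 = 6553*(47*(1/19))/180 = (6553/180)*(47/19) = 307991/3420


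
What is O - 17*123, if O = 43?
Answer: -2048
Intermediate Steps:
O - 17*123 = 43 - 17*123 = 43 - 2091 = -2048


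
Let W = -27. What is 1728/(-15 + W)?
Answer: -288/7 ≈ -41.143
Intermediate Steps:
1728/(-15 + W) = 1728/(-15 - 27) = 1728/(-42) = -1/42*1728 = -288/7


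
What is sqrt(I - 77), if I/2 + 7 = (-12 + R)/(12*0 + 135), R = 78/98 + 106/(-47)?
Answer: I*sqrt(19989816045)/14805 ≈ 9.5498*I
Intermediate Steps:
R = -3361/2303 (R = 78*(1/98) + 106*(-1/47) = 39/49 - 106/47 = -3361/2303 ≈ -1.4594)
I = -4414664/310905 (I = -14 + 2*((-12 - 3361/2303)/(12*0 + 135)) = -14 + 2*(-30997/(2303*(0 + 135))) = -14 + 2*(-30997/2303/135) = -14 + 2*(-30997/2303*1/135) = -14 + 2*(-30997/310905) = -14 - 61994/310905 = -4414664/310905 ≈ -14.199)
sqrt(I - 77) = sqrt(-4414664/310905 - 77) = sqrt(-28354349/310905) = I*sqrt(19989816045)/14805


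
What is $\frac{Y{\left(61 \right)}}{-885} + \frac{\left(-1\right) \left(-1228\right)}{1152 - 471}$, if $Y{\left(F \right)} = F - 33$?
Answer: $\frac{355904}{200895} \approx 1.7716$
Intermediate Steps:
$Y{\left(F \right)} = -33 + F$
$\frac{Y{\left(61 \right)}}{-885} + \frac{\left(-1\right) \left(-1228\right)}{1152 - 471} = \frac{-33 + 61}{-885} + \frac{\left(-1\right) \left(-1228\right)}{1152 - 471} = 28 \left(- \frac{1}{885}\right) + \frac{1228}{681} = - \frac{28}{885} + 1228 \cdot \frac{1}{681} = - \frac{28}{885} + \frac{1228}{681} = \frac{355904}{200895}$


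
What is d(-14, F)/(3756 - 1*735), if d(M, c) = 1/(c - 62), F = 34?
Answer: -1/84588 ≈ -1.1822e-5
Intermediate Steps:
d(M, c) = 1/(-62 + c)
d(-14, F)/(3756 - 1*735) = 1/((-62 + 34)*(3756 - 1*735)) = 1/((-28)*(3756 - 735)) = -1/28/3021 = -1/28*1/3021 = -1/84588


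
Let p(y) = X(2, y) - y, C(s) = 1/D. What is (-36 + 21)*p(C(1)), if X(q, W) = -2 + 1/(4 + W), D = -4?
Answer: 89/4 ≈ 22.250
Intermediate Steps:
C(s) = -1/4 (C(s) = 1/(-4) = -1/4)
p(y) = -y + (-7 - 2*y)/(4 + y) (p(y) = (-7 - 2*y)/(4 + y) - y = -y + (-7 - 2*y)/(4 + y))
(-36 + 21)*p(C(1)) = (-36 + 21)*((-7 - (-1/4)**2 - 6*(-1/4))/(4 - 1/4)) = -15*(-7 - 1*1/16 + 3/2)/15/4 = -4*(-7 - 1/16 + 3/2) = -4*(-89)/16 = -15*(-89/60) = 89/4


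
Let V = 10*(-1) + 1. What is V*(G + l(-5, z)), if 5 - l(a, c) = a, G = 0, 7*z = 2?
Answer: -90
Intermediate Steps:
z = 2/7 (z = (1/7)*2 = 2/7 ≈ 0.28571)
l(a, c) = 5 - a
V = -9 (V = -10 + 1 = -9)
V*(G + l(-5, z)) = -9*(0 + (5 - 1*(-5))) = -9*(0 + (5 + 5)) = -9*(0 + 10) = -9*10 = -90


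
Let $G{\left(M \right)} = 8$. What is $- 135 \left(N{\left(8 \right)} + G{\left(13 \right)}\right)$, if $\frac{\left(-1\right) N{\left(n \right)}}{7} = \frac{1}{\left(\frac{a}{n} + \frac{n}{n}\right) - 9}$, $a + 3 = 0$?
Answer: $- \frac{79920}{67} \approx -1192.8$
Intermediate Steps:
$a = -3$ ($a = -3 + 0 = -3$)
$N{\left(n \right)} = - \frac{7}{-8 - \frac{3}{n}}$ ($N{\left(n \right)} = - \frac{7}{\left(- \frac{3}{n} + \frac{n}{n}\right) - 9} = - \frac{7}{\left(- \frac{3}{n} + 1\right) - 9} = - \frac{7}{\left(1 - \frac{3}{n}\right) - 9} = - \frac{7}{-8 - \frac{3}{n}}$)
$- 135 \left(N{\left(8 \right)} + G{\left(13 \right)}\right) = - 135 \left(7 \cdot 8 \frac{1}{3 + 8 \cdot 8} + 8\right) = - 135 \left(7 \cdot 8 \frac{1}{3 + 64} + 8\right) = - 135 \left(7 \cdot 8 \cdot \frac{1}{67} + 8\right) = - 135 \left(\frac{56}{67} + 8\right) = \left(-135\right) \frac{592}{67} = - \frac{79920}{67}$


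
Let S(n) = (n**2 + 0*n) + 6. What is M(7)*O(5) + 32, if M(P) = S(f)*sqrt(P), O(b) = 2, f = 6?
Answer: 32 + 84*sqrt(7) ≈ 254.24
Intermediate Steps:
S(n) = 6 + n**2 (S(n) = (n**2 + 0) + 6 = n**2 + 6 = 6 + n**2)
M(P) = 42*sqrt(P) (M(P) = (6 + 6**2)*sqrt(P) = (6 + 36)*sqrt(P) = 42*sqrt(P))
M(7)*O(5) + 32 = (42*sqrt(7))*2 + 32 = 84*sqrt(7) + 32 = 32 + 84*sqrt(7)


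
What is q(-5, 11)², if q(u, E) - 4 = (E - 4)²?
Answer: 2809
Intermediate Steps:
q(u, E) = 4 + (-4 + E)² (q(u, E) = 4 + (E - 4)² = 4 + (-4 + E)²)
q(-5, 11)² = (4 + (-4 + 11)²)² = (4 + 7²)² = (4 + 49)² = 53² = 2809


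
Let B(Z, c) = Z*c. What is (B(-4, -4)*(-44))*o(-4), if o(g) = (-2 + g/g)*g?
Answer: -2816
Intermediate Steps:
o(g) = -g (o(g) = (-2 + 1)*g = -g)
(B(-4, -4)*(-44))*o(-4) = (-4*(-4)*(-44))*(-1*(-4)) = (16*(-44))*4 = -704*4 = -2816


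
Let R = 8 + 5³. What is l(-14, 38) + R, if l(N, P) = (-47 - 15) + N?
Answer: 57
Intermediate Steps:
l(N, P) = -62 + N
R = 133 (R = 8 + 125 = 133)
l(-14, 38) + R = (-62 - 14) + 133 = -76 + 133 = 57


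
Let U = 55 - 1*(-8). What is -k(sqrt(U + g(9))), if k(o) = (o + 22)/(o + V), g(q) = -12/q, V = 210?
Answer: -2735/26423 - 188*sqrt(555)/132115 ≈ -0.13703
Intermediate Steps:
U = 63 (U = 55 + 8 = 63)
k(o) = (22 + o)/(210 + o) (k(o) = (o + 22)/(o + 210) = (22 + o)/(210 + o))
-k(sqrt(U + g(9))) = -(22 + sqrt(63 - 12/9))/(210 + sqrt(63 - 12/9)) = -(22 + sqrt(63 - 12*1/9))/(210 + sqrt(63 - 12*1/9)) = -(22 + sqrt(63 - 4/3))/(210 + sqrt(63 - 4/3)) = -(22 + sqrt(185/3))/(210 + sqrt(185/3)) = -(22 + sqrt(555)/3)/(210 + sqrt(555)/3)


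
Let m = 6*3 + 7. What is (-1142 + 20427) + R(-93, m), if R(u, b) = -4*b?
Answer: 19185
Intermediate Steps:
m = 25 (m = 18 + 7 = 25)
(-1142 + 20427) + R(-93, m) = (-1142 + 20427) - 4*25 = 19285 - 100 = 19185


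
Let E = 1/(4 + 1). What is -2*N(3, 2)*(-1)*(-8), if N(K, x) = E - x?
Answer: 144/5 ≈ 28.800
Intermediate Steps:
E = 1/5 ≈ 0.20000
N(K, x) = 1/5 - x
-2*N(3, 2)*(-1)*(-8) = -2*(1/5 - 1*2)*(-1)*(-8) = -2*(1/5 - 2)*(-1)*(-8) = -2*(-9/5*(-1))*(-8) = -18*(-8)/5 = -2*(-72/5) = 144/5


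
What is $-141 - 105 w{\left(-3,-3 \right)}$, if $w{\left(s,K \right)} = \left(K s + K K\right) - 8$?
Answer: $-1191$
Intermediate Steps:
$w{\left(s,K \right)} = -8 + K^{2} + K s$ ($w{\left(s,K \right)} = \left(K s + K^{2}\right) - 8 = \left(K^{2} + K s\right) - 8 = -8 + K^{2} + K s$)
$-141 - 105 w{\left(-3,-3 \right)} = -141 - 105 \left(-8 + \left(-3\right)^{2} - -9\right) = -141 - 105 \left(-8 + 9 + 9\right) = -141 - 1050 = -1191$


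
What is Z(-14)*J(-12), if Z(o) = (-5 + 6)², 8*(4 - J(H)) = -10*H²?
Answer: 184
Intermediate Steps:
J(H) = 4 + 5*H²/4 (J(H) = 4 - (-5)*H²/4 = 4 + 5*H²/4)
Z(o) = 1 (Z(o) = 1² = 1)
Z(-14)*J(-12) = 1*(4 + (5/4)*(-12)²) = 1*(4 + (5/4)*144) = 1*(4 + 180) = 1*184 = 184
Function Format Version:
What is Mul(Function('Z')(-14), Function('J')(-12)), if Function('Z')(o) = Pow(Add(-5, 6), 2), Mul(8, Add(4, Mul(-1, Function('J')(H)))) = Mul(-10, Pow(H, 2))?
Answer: 184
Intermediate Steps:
Function('J')(H) = Add(4, Mul(Rational(5, 4), Pow(H, 2))) (Function('J')(H) = Add(4, Mul(Rational(-1, 8), Mul(-10, Pow(H, 2)))) = Add(4, Mul(Rational(5, 4), Pow(H, 2))))
Function('Z')(o) = 1 (Function('Z')(o) = Pow(1, 2) = 1)
Mul(Function('Z')(-14), Function('J')(-12)) = Mul(1, Add(4, Mul(Rational(5, 4), Pow(-12, 2)))) = Mul(1, Add(4, Mul(Rational(5, 4), 144))) = Mul(1, Add(4, 180)) = Mul(1, 184) = 184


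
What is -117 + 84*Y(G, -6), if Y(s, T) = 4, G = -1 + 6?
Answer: 219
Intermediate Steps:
G = 5
-117 + 84*Y(G, -6) = -117 + 84*4 = -117 + 336 = 219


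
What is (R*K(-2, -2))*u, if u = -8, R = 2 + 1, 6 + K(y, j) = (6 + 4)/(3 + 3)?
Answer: 104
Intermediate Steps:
K(y, j) = -13/3 (K(y, j) = -6 + (6 + 4)/(3 + 3) = -6 + 10/6 = -6 + 10*(1/6) = -6 + 5/3 = -13/3)
R = 3
(R*K(-2, -2))*u = (3*(-13/3))*(-8) = -13*(-8) = 104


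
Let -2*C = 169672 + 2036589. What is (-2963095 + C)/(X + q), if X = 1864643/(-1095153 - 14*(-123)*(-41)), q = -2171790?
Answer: 9480445415505/5063553832186 ≈ 1.8723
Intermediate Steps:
C = -2206261/2 (C = -(169672 + 2036589)/2 = -1/2*2206261 = -2206261/2 ≈ -1.1031e+6)
X = -1864643/1165755 (X = 1864643/(-1095153 + 1722*(-41)) = 1864643/(-1095153 - 70602) = 1864643/(-1165755) = 1864643*(-1/1165755) = -1864643/1165755 ≈ -1.5995)
(-2963095 + C)/(X + q) = (-2963095 - 2206261/2)/(-1864643/1165755 - 2171790) = -8132451/(2*(-2531776916093/1165755)) = -8132451/2*(-1165755/2531776916093) = 9480445415505/5063553832186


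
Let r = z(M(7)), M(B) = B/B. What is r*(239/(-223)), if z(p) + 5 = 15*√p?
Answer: -2390/223 ≈ -10.717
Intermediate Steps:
M(B) = 1
z(p) = -5 + 15*√p
r = 10 (r = -5 + 15*√1 = -5 + 15*1 = -5 + 15 = 10)
r*(239/(-223)) = 10*(239/(-223)) = 10*(239*(-1/223)) = 10*(-239/223) = -2390/223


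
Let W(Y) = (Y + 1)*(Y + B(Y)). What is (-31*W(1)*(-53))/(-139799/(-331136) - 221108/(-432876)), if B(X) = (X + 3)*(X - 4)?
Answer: -1295299384414464/33433112653 ≈ -38743.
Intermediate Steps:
B(X) = (-4 + X)*(3 + X) (B(X) = (3 + X)*(-4 + X) = (-4 + X)*(3 + X))
W(Y) = (1 + Y)*(-12 + Y²) (W(Y) = (Y + 1)*(Y + (-12 + Y² - Y)) = (1 + Y)*(-12 + Y²))
(-31*W(1)*(-53))/(-139799/(-331136) - 221108/(-432876)) = (-31*(-12 + 1² + 1³ - 12*1)*(-53))/(-139799/(-331136) - 221108/(-432876)) = (-31*(-12 + 1 + 1 - 12)*(-53))/(-139799*(-1/331136) - 221108*(-1/432876)) = (-31*(-22)*(-53))/(139799/331136 + 55277/108219) = (682*(-53))/(33433112653/35835206784) = -36146*35835206784/33433112653 = -1295299384414464/33433112653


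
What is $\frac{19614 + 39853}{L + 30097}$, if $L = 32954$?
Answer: $\frac{59467}{63051} \approx 0.94316$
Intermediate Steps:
$\frac{19614 + 39853}{L + 30097} = \frac{19614 + 39853}{32954 + 30097} = \frac{59467}{63051}$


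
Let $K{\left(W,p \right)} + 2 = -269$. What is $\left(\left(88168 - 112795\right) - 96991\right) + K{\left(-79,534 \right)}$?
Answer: $-121889$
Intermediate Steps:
$K{\left(W,p \right)} = -271$ ($K{\left(W,p \right)} = -2 - 269 = -271$)
$\left(\left(88168 - 112795\right) - 96991\right) + K{\left(-79,534 \right)} = \left(\left(88168 - 112795\right) - 96991\right) - 271 = \left(-24627 - 96991\right) - 271 = -121618 - 271 = -121889$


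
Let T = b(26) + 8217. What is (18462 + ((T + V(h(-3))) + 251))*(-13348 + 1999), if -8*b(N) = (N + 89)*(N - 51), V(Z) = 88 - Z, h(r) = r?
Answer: -2485919007/8 ≈ -3.1074e+8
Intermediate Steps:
b(N) = -(-51 + N)*(89 + N)/8 (b(N) = -(N + 89)*(N - 51)/8 = -(89 + N)*(-51 + N)/8 = -(-51 + N)*(89 + N)/8)
T = 68611/8 (T = (4539/8 - 19/4*26 - 1/8*26**2) + 8217 = (4539/8 - 247/2 - 1/8*676) + 8217 = (4539/8 - 247/2 - 169/2) + 8217 = 2875/8 + 8217 = 68611/8 ≈ 8576.4)
(18462 + ((T + V(h(-3))) + 251))*(-13348 + 1999) = (18462 + ((68611/8 + (88 - 1*(-3))) + 251))*(-13348 + 1999) = (18462 + ((68611/8 + (88 + 3)) + 251))*(-11349) = (18462 + ((68611/8 + 91) + 251))*(-11349) = (18462 + (69339/8 + 251))*(-11349) = (18462 + 71347/8)*(-11349) = (219043/8)*(-11349) = -2485919007/8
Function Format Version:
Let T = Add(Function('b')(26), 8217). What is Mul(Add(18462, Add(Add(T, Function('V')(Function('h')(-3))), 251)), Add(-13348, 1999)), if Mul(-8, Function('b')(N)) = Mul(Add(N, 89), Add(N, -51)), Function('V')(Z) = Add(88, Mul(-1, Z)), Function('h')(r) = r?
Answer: Rational(-2485919007, 8) ≈ -3.1074e+8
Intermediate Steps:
Function('b')(N) = Mul(Rational(-1, 8), Add(-51, N), Add(89, N)) (Function('b')(N) = Mul(Rational(-1, 8), Mul(Add(N, 89), Add(N, -51))) = Mul(Rational(-1, 8), Mul(Add(89, N), Add(-51, N))) = Mul(Rational(-1, 8), Mul(Add(-51, N), Add(89, N))) = Mul(Rational(-1, 8), Add(-51, N), Add(89, N)))
T = Rational(68611, 8) (T = Add(Add(Rational(4539, 8), Mul(Rational(-19, 4), 26), Mul(Rational(-1, 8), Pow(26, 2))), 8217) = Add(Add(Rational(4539, 8), Rational(-247, 2), Mul(Rational(-1, 8), 676)), 8217) = Add(Add(Rational(4539, 8), Rational(-247, 2), Rational(-169, 2)), 8217) = Add(Rational(2875, 8), 8217) = Rational(68611, 8) ≈ 8576.4)
Mul(Add(18462, Add(Add(T, Function('V')(Function('h')(-3))), 251)), Add(-13348, 1999)) = Mul(Add(18462, Add(Add(Rational(68611, 8), Add(88, Mul(-1, -3))), 251)), Add(-13348, 1999)) = Mul(Add(18462, Add(Add(Rational(68611, 8), Add(88, 3)), 251)), -11349) = Mul(Add(18462, Add(Add(Rational(68611, 8), 91), 251)), -11349) = Mul(Add(18462, Add(Rational(69339, 8), 251)), -11349) = Mul(Add(18462, Rational(71347, 8)), -11349) = Mul(Rational(219043, 8), -11349) = Rational(-2485919007, 8)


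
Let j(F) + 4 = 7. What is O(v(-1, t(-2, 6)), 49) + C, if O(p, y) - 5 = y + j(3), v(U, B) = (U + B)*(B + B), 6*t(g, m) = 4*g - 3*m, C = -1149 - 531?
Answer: -1623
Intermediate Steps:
j(F) = 3 (j(F) = -4 + 7 = 3)
C = -1680
t(g, m) = -m/2 + 2*g/3 (t(g, m) = (4*g - 3*m)/6 = (-3*m + 4*g)/6 = -m/2 + 2*g/3)
v(U, B) = 2*B*(B + U) (v(U, B) = (B + U)*(2*B) = 2*B*(B + U))
O(p, y) = 8 + y (O(p, y) = 5 + (y + 3) = 5 + (3 + y) = 8 + y)
O(v(-1, t(-2, 6)), 49) + C = (8 + 49) - 1680 = 57 - 1680 = -1623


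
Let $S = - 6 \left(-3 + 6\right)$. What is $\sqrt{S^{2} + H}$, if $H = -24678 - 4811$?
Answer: $i \sqrt{29165} \approx 170.78 i$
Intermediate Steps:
$S = -18$ ($S = \left(-6\right) 3 = -18$)
$H = -29489$
$\sqrt{S^{2} + H} = \sqrt{\left(-18\right)^{2} - 29489} = \sqrt{324 - 29489} = \sqrt{-29165} = i \sqrt{29165}$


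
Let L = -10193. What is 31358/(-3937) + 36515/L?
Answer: -463391649/40129841 ≈ -11.547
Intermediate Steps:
31358/(-3937) + 36515/L = 31358/(-3937) + 36515/(-10193) = 31358*(-1/3937) + 36515*(-1/10193) = -31358/3937 - 36515/10193 = -463391649/40129841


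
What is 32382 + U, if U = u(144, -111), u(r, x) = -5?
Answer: 32377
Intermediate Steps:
U = -5
32382 + U = 32382 - 5 = 32377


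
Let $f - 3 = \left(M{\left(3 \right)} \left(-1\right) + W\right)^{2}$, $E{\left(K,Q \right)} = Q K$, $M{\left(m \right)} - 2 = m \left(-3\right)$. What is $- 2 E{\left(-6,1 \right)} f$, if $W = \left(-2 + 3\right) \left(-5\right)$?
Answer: $84$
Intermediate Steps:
$W = -5$ ($W = 1 \left(-5\right) = -5$)
$M{\left(m \right)} = 2 - 3 m$ ($M{\left(m \right)} = 2 + m \left(-3\right) = 2 - 3 m$)
$E{\left(K,Q \right)} = K Q$
$f = 7$ ($f = 3 + \left(\left(2 - 9\right) \left(-1\right) - 5\right)^{2} = 3 + \left(\left(-7\right) \left(-1\right) - 5\right)^{2} = 3 + \left(7 - 5\right)^{2} = 3 + 2^{2} = 3 + 4 = 7$)
$- 2 E{\left(-6,1 \right)} f = - 2 \left(\left(-6\right) 1\right) 7 = \left(-2\right) \left(-6\right) 7 = 12 \cdot 7 = 84$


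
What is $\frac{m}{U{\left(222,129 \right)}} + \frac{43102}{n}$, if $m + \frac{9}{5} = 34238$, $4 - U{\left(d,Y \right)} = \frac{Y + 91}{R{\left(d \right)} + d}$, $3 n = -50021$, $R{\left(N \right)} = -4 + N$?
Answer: $\frac{17120763892}{1750735} \approx 9779.2$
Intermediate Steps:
$n = - \frac{50021}{3}$ ($n = \frac{1}{3} \left(-50021\right) = - \frac{50021}{3} \approx -16674.0$)
$U{\left(d,Y \right)} = 4 - \frac{91 + Y}{-4 + 2 d}$ ($U{\left(d,Y \right)} = 4 - \frac{Y + 91}{\left(-4 + d\right) + d} = 4 - \frac{91 + Y}{-4 + 2 d}$)
$m = \frac{171181}{5}$ ($m = - \frac{9}{5} + 34238 = \frac{171181}{5} \approx 34236.0$)
$\frac{m}{U{\left(222,129 \right)}} + \frac{43102}{n} = \frac{171181}{5 \frac{-107 - 129 + 8 \cdot 222}{2 \left(-2 + 222\right)}} + \frac{43102}{- \frac{50021}{3}} = \frac{171181}{5 \frac{-107 - 129 + 1776}{2 \cdot 220}} + 43102 \left(- \frac{3}{50021}\right) = \frac{171181}{5 \cdot \frac{1}{2} \cdot \frac{1}{220} \cdot 1540} - \frac{129306}{50021} = \frac{171181}{5 \cdot \frac{7}{2}} - \frac{129306}{50021} = \frac{171181}{5} \cdot \frac{2}{7} - \frac{129306}{50021} = \frac{342362}{35} - \frac{129306}{50021} = \frac{17120763892}{1750735}$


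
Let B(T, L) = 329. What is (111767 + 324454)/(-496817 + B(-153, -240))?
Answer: -145407/165496 ≈ -0.87861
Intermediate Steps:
(111767 + 324454)/(-496817 + B(-153, -240)) = (111767 + 324454)/(-496817 + 329) = 436221/(-496488) = 436221*(-1/496488) = -145407/165496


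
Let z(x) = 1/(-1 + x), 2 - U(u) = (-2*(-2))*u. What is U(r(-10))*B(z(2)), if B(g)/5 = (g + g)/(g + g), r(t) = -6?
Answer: 130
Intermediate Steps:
U(u) = 2 - 4*u (U(u) = 2 - (-2*(-2))*u = 2 - 4*u)
B(g) = 5 (B(g) = 5*((g + g)/(g + g)) = 5*((2*g)/((2*g))) = 5*((2*g)*(1/(2*g))) = 5*1 = 5)
U(r(-10))*B(z(2)) = (2 - 4*(-6))*5 = (2 + 24)*5 = 26*5 = 130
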